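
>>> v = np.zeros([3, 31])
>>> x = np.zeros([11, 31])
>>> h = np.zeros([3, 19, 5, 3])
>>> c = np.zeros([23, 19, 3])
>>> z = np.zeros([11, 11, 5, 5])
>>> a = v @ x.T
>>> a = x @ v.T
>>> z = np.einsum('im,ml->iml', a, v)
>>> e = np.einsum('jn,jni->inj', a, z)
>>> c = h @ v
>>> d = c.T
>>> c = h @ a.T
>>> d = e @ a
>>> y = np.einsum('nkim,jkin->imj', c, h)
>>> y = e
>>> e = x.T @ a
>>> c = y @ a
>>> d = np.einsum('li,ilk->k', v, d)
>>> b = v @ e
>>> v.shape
(3, 31)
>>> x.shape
(11, 31)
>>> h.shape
(3, 19, 5, 3)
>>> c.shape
(31, 3, 3)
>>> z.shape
(11, 3, 31)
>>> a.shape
(11, 3)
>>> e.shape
(31, 3)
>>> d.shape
(3,)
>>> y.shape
(31, 3, 11)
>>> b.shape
(3, 3)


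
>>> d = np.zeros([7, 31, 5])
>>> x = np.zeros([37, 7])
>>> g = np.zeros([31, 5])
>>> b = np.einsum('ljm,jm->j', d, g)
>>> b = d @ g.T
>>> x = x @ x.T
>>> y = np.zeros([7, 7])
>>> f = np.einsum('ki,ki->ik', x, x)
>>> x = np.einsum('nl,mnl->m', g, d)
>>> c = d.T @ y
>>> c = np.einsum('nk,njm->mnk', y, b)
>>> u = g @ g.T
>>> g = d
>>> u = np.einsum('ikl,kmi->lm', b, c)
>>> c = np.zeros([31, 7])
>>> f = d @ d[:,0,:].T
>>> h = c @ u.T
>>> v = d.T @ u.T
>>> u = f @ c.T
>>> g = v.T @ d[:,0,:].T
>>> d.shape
(7, 31, 5)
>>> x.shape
(7,)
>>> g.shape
(31, 31, 7)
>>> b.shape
(7, 31, 31)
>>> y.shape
(7, 7)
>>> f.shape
(7, 31, 7)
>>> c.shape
(31, 7)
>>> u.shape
(7, 31, 31)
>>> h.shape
(31, 31)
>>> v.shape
(5, 31, 31)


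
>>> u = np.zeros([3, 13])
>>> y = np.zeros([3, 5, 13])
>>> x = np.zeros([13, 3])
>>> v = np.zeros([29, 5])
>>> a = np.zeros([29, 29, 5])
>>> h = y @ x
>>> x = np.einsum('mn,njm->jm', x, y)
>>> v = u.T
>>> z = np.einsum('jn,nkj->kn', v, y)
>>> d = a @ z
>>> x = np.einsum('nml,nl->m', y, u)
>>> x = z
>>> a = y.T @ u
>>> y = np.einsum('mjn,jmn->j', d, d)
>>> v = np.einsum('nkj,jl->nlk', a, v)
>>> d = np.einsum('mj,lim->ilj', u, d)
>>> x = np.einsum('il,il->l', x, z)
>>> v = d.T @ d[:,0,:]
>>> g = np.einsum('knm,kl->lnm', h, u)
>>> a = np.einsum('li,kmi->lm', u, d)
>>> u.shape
(3, 13)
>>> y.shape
(29,)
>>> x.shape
(3,)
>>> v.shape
(13, 29, 13)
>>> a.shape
(3, 29)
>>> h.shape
(3, 5, 3)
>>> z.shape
(5, 3)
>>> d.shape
(29, 29, 13)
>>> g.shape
(13, 5, 3)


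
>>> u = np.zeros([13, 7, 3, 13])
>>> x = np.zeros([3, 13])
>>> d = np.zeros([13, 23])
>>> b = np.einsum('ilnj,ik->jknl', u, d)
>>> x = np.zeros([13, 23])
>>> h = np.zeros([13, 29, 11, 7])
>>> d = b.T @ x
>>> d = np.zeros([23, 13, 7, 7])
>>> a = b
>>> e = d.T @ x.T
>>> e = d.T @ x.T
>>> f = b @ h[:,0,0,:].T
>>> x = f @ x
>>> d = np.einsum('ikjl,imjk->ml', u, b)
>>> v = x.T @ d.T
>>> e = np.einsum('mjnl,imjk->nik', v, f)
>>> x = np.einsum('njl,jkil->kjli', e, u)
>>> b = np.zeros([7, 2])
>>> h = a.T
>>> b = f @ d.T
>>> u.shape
(13, 7, 3, 13)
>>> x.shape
(7, 13, 13, 3)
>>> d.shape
(23, 13)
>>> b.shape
(13, 23, 3, 23)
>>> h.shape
(7, 3, 23, 13)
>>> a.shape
(13, 23, 3, 7)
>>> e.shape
(23, 13, 13)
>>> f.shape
(13, 23, 3, 13)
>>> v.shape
(23, 3, 23, 23)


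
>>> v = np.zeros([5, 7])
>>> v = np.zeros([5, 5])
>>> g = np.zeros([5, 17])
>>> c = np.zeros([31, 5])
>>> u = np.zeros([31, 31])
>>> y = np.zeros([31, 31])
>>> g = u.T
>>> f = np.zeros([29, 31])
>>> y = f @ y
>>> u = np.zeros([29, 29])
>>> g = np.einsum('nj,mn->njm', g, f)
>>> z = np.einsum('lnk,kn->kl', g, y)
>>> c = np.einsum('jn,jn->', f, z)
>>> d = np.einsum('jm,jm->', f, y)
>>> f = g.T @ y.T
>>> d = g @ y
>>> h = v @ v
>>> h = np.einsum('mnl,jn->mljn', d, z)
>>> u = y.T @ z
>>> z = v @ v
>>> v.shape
(5, 5)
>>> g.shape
(31, 31, 29)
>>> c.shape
()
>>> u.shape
(31, 31)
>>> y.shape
(29, 31)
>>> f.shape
(29, 31, 29)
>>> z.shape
(5, 5)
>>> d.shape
(31, 31, 31)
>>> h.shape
(31, 31, 29, 31)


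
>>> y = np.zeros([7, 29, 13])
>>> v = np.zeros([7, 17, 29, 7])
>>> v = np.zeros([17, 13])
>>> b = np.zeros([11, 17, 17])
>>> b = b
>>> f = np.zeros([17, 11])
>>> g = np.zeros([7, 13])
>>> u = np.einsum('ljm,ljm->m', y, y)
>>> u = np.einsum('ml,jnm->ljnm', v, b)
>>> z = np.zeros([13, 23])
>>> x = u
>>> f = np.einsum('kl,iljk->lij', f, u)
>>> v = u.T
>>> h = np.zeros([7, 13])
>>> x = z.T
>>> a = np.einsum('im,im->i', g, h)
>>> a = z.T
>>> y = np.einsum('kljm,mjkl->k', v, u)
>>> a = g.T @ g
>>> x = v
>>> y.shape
(17,)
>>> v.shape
(17, 17, 11, 13)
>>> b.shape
(11, 17, 17)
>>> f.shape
(11, 13, 17)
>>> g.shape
(7, 13)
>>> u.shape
(13, 11, 17, 17)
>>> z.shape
(13, 23)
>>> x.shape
(17, 17, 11, 13)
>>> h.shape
(7, 13)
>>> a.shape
(13, 13)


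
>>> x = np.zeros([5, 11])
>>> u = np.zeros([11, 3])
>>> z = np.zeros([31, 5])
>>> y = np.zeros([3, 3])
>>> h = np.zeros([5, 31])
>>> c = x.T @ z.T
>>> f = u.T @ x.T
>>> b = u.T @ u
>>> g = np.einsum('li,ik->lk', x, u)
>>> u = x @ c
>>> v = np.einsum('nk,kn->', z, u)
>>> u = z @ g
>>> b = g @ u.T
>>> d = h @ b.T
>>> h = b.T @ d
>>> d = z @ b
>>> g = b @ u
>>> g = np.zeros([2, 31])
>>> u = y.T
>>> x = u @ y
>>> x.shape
(3, 3)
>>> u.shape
(3, 3)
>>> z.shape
(31, 5)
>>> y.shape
(3, 3)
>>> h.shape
(31, 5)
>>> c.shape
(11, 31)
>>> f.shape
(3, 5)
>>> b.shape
(5, 31)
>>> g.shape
(2, 31)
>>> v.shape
()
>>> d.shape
(31, 31)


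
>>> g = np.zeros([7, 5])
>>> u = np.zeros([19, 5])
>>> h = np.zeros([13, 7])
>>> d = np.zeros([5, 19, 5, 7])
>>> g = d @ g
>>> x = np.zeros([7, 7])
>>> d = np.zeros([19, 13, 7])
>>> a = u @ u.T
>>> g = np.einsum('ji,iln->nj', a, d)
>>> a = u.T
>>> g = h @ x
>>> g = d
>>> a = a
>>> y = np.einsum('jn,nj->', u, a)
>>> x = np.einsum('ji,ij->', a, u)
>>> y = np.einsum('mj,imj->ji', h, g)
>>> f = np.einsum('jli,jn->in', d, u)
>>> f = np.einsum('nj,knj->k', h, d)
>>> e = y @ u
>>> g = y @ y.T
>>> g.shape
(7, 7)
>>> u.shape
(19, 5)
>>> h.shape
(13, 7)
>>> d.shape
(19, 13, 7)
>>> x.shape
()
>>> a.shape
(5, 19)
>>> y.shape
(7, 19)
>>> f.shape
(19,)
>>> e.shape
(7, 5)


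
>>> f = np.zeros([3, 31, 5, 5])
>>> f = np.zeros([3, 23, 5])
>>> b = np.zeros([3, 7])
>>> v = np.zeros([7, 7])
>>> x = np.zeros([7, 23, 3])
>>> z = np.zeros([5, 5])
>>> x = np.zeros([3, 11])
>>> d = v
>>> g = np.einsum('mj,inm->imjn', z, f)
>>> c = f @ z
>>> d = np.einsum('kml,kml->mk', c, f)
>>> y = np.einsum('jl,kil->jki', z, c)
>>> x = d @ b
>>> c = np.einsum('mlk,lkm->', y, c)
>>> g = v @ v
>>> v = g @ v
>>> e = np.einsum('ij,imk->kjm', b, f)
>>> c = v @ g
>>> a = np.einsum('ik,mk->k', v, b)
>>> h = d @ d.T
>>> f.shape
(3, 23, 5)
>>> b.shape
(3, 7)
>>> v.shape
(7, 7)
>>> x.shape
(23, 7)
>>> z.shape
(5, 5)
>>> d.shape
(23, 3)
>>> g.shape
(7, 7)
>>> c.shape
(7, 7)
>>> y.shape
(5, 3, 23)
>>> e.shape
(5, 7, 23)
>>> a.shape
(7,)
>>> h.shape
(23, 23)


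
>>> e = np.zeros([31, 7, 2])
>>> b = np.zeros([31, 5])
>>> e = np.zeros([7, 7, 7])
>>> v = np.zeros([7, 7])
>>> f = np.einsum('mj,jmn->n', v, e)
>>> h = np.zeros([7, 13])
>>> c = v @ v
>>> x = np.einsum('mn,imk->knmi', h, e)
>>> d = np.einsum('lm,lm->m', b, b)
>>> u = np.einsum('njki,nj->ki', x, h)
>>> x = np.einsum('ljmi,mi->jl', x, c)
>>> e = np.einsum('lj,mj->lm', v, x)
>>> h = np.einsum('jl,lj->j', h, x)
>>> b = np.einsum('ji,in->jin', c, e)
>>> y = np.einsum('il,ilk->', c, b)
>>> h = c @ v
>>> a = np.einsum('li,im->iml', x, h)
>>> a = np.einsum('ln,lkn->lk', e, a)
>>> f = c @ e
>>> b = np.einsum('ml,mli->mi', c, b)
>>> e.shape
(7, 13)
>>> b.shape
(7, 13)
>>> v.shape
(7, 7)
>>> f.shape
(7, 13)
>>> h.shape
(7, 7)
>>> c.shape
(7, 7)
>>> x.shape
(13, 7)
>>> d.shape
(5,)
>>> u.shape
(7, 7)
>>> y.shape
()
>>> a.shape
(7, 7)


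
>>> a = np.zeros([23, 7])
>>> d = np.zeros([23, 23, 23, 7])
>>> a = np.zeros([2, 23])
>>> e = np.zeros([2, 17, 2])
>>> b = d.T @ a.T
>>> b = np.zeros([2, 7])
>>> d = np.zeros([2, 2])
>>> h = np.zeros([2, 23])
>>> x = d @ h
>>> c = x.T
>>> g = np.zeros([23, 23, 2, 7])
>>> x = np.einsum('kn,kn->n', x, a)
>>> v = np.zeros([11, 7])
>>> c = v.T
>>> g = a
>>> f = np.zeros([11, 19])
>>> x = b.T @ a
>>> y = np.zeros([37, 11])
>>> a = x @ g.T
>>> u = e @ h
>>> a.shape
(7, 2)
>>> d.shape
(2, 2)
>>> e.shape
(2, 17, 2)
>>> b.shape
(2, 7)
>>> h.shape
(2, 23)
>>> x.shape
(7, 23)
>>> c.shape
(7, 11)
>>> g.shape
(2, 23)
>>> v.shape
(11, 7)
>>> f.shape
(11, 19)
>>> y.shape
(37, 11)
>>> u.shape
(2, 17, 23)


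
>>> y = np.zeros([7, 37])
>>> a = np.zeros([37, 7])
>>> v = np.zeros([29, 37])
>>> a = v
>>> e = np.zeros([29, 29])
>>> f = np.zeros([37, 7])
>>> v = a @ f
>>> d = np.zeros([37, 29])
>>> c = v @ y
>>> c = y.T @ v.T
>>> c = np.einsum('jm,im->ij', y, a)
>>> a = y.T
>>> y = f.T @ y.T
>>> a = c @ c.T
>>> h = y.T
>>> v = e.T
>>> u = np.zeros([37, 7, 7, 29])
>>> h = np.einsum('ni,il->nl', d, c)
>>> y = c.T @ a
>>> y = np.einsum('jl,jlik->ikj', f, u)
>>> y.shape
(7, 29, 37)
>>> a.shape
(29, 29)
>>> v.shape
(29, 29)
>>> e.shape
(29, 29)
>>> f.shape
(37, 7)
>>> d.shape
(37, 29)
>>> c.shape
(29, 7)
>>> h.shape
(37, 7)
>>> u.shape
(37, 7, 7, 29)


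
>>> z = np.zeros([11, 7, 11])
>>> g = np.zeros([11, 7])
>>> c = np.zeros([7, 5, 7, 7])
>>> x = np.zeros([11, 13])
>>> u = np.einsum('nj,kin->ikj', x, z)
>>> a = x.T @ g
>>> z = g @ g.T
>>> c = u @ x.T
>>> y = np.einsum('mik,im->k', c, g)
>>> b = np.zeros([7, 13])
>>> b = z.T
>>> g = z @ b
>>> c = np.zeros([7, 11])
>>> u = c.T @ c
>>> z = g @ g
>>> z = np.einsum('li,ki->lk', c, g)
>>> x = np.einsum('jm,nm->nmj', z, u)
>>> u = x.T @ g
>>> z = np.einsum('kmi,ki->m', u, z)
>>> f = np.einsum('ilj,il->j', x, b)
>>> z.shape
(11,)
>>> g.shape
(11, 11)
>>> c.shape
(7, 11)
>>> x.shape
(11, 11, 7)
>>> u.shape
(7, 11, 11)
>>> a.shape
(13, 7)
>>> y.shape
(11,)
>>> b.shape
(11, 11)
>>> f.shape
(7,)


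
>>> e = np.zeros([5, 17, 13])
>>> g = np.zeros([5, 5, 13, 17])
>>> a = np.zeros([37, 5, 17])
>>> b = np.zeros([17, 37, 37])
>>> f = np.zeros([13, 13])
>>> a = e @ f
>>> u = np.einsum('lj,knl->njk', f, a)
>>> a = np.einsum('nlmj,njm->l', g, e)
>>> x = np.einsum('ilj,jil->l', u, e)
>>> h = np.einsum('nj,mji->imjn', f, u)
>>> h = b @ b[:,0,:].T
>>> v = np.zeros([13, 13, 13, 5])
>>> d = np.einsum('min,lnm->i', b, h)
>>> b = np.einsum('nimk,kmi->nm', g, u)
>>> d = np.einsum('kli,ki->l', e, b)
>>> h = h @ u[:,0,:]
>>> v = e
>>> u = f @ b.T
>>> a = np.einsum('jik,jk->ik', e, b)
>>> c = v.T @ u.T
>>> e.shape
(5, 17, 13)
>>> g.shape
(5, 5, 13, 17)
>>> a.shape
(17, 13)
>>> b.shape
(5, 13)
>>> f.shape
(13, 13)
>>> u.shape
(13, 5)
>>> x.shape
(13,)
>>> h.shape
(17, 37, 5)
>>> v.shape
(5, 17, 13)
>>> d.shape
(17,)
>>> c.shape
(13, 17, 13)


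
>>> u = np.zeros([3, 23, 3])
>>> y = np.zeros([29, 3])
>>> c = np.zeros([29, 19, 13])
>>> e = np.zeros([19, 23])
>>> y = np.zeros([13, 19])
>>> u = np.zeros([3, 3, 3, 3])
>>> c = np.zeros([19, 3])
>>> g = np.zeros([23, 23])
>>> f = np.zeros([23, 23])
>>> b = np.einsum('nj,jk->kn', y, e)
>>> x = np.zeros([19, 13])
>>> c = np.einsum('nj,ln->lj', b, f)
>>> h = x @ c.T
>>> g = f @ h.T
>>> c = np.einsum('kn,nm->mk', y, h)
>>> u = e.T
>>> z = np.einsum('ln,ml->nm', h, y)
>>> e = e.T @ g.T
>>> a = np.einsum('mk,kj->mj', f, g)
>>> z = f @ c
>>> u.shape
(23, 19)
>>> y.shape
(13, 19)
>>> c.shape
(23, 13)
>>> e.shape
(23, 23)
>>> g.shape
(23, 19)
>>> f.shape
(23, 23)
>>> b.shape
(23, 13)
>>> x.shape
(19, 13)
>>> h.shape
(19, 23)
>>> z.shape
(23, 13)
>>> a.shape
(23, 19)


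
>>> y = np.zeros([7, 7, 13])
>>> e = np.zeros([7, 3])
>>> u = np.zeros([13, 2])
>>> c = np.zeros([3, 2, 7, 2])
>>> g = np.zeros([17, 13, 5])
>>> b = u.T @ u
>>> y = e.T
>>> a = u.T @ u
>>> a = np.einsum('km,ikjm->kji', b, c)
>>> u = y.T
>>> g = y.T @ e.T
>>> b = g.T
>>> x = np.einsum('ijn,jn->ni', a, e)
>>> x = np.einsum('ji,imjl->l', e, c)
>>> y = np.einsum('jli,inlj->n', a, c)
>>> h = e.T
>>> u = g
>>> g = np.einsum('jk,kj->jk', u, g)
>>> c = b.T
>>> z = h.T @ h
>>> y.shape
(2,)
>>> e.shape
(7, 3)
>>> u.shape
(7, 7)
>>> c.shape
(7, 7)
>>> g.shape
(7, 7)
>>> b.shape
(7, 7)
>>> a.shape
(2, 7, 3)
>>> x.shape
(2,)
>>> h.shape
(3, 7)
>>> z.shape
(7, 7)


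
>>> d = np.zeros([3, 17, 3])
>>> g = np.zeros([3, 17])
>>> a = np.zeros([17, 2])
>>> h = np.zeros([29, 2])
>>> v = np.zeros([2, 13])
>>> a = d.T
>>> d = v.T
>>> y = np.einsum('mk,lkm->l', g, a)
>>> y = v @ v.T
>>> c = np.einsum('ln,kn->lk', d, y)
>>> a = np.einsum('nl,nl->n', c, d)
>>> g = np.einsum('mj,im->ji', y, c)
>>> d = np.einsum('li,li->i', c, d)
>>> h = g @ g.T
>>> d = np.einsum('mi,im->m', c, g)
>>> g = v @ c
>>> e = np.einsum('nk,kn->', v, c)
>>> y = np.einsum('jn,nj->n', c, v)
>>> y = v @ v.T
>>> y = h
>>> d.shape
(13,)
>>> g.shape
(2, 2)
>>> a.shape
(13,)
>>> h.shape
(2, 2)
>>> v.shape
(2, 13)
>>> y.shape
(2, 2)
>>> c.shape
(13, 2)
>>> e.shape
()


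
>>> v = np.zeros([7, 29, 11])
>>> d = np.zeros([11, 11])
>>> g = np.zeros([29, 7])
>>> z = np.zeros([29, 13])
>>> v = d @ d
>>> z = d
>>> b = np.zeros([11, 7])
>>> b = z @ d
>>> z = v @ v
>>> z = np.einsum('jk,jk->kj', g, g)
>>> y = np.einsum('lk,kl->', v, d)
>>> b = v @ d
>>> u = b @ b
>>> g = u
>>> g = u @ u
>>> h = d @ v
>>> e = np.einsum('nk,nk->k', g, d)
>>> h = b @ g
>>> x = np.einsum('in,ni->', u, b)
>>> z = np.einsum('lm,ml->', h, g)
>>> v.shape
(11, 11)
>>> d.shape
(11, 11)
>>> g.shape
(11, 11)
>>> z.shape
()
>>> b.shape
(11, 11)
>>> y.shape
()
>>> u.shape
(11, 11)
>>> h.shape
(11, 11)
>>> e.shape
(11,)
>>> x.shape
()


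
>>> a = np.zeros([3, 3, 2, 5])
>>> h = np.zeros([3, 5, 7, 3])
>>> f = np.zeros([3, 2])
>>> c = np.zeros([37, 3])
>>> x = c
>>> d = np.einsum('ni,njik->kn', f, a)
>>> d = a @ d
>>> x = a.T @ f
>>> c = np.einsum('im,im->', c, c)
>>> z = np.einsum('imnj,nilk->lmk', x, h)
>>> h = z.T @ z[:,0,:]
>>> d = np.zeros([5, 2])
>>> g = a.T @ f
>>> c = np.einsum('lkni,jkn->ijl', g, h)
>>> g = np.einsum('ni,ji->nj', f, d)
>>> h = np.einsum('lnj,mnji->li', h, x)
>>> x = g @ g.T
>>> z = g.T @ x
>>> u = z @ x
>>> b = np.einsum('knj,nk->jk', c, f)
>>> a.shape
(3, 3, 2, 5)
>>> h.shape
(3, 2)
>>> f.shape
(3, 2)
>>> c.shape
(2, 3, 5)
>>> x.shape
(3, 3)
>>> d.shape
(5, 2)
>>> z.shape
(5, 3)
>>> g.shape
(3, 5)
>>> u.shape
(5, 3)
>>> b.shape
(5, 2)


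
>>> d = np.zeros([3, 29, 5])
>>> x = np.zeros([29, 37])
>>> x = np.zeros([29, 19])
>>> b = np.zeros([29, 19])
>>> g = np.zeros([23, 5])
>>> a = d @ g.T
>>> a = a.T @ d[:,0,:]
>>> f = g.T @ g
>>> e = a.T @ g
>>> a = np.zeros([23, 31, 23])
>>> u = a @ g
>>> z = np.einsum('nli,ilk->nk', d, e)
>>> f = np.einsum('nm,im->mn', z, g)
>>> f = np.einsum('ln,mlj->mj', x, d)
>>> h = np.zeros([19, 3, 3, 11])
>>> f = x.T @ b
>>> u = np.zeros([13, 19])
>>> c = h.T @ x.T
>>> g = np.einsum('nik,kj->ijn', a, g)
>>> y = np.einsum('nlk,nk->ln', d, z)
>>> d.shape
(3, 29, 5)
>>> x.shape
(29, 19)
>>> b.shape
(29, 19)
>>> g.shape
(31, 5, 23)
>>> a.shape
(23, 31, 23)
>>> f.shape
(19, 19)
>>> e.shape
(5, 29, 5)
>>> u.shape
(13, 19)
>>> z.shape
(3, 5)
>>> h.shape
(19, 3, 3, 11)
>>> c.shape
(11, 3, 3, 29)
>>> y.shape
(29, 3)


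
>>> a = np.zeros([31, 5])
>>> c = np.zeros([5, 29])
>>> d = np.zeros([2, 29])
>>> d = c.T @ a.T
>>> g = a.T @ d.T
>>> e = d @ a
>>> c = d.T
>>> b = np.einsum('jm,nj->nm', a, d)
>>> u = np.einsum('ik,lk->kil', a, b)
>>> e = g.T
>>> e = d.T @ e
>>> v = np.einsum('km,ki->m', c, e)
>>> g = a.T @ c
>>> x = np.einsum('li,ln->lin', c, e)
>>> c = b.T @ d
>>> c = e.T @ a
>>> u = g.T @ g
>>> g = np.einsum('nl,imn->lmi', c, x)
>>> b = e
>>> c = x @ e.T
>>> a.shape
(31, 5)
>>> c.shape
(31, 29, 31)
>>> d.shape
(29, 31)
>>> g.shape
(5, 29, 31)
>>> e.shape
(31, 5)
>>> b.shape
(31, 5)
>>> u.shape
(29, 29)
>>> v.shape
(29,)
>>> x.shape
(31, 29, 5)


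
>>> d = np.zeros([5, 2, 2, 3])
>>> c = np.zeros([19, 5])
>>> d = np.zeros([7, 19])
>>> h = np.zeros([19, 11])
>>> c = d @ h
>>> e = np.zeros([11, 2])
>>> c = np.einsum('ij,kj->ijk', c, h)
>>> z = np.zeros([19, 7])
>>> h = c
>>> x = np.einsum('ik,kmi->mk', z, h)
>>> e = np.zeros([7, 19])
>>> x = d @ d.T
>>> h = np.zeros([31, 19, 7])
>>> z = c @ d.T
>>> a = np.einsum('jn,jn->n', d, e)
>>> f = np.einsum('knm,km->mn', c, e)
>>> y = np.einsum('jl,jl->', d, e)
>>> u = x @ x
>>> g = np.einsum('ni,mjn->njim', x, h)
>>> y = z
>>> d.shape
(7, 19)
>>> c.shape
(7, 11, 19)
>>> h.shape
(31, 19, 7)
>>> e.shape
(7, 19)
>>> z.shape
(7, 11, 7)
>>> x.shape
(7, 7)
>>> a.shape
(19,)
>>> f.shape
(19, 11)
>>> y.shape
(7, 11, 7)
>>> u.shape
(7, 7)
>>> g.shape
(7, 19, 7, 31)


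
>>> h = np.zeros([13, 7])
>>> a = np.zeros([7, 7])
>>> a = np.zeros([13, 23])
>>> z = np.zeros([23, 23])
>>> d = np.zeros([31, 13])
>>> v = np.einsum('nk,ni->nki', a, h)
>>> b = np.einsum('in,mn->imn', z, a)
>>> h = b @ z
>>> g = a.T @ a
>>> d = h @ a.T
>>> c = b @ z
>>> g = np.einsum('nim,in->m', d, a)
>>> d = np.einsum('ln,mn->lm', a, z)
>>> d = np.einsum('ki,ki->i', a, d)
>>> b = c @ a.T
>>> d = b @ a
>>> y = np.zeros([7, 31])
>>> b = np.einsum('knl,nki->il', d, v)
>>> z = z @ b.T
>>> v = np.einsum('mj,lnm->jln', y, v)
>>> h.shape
(23, 13, 23)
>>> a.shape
(13, 23)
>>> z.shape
(23, 7)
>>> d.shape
(23, 13, 23)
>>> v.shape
(31, 13, 23)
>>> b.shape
(7, 23)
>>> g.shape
(13,)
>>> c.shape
(23, 13, 23)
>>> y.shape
(7, 31)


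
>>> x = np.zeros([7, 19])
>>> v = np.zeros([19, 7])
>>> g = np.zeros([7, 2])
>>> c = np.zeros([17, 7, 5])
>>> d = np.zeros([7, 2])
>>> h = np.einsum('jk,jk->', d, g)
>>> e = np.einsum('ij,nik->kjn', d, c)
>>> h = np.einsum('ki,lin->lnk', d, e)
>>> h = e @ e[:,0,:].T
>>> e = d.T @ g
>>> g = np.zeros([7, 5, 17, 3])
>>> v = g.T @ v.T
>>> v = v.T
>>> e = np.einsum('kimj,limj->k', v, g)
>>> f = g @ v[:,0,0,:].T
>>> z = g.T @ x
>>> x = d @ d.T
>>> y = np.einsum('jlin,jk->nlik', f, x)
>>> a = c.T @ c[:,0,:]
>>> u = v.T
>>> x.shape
(7, 7)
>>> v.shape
(19, 5, 17, 3)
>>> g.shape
(7, 5, 17, 3)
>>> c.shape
(17, 7, 5)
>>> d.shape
(7, 2)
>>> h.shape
(5, 2, 5)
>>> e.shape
(19,)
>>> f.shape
(7, 5, 17, 19)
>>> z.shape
(3, 17, 5, 19)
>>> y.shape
(19, 5, 17, 7)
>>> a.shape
(5, 7, 5)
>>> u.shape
(3, 17, 5, 19)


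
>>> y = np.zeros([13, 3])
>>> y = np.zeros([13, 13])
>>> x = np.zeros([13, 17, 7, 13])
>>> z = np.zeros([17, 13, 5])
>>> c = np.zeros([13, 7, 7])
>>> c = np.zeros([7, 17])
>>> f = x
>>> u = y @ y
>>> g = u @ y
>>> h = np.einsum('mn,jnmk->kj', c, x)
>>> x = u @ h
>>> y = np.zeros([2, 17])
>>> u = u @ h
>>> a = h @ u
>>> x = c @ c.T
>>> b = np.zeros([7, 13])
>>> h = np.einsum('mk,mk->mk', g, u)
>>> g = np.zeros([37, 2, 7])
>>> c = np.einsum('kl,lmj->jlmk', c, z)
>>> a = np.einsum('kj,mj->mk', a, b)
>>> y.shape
(2, 17)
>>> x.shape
(7, 7)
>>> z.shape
(17, 13, 5)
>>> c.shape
(5, 17, 13, 7)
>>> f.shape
(13, 17, 7, 13)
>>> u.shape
(13, 13)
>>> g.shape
(37, 2, 7)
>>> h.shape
(13, 13)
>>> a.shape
(7, 13)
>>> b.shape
(7, 13)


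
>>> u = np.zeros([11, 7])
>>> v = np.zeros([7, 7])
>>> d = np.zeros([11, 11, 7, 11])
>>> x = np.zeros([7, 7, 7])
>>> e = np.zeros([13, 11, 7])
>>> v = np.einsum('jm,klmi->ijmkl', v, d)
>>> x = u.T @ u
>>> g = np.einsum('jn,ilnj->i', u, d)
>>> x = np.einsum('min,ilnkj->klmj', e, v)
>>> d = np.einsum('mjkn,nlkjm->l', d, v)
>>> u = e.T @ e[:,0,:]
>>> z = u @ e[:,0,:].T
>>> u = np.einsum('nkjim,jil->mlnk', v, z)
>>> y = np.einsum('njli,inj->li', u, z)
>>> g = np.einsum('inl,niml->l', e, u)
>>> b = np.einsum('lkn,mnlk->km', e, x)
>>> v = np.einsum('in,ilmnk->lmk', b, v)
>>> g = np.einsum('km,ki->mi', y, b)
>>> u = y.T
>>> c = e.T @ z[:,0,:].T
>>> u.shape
(7, 11)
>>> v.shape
(7, 7, 11)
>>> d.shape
(7,)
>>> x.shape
(11, 7, 13, 11)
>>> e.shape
(13, 11, 7)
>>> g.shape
(7, 11)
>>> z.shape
(7, 11, 13)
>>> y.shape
(11, 7)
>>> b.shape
(11, 11)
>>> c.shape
(7, 11, 7)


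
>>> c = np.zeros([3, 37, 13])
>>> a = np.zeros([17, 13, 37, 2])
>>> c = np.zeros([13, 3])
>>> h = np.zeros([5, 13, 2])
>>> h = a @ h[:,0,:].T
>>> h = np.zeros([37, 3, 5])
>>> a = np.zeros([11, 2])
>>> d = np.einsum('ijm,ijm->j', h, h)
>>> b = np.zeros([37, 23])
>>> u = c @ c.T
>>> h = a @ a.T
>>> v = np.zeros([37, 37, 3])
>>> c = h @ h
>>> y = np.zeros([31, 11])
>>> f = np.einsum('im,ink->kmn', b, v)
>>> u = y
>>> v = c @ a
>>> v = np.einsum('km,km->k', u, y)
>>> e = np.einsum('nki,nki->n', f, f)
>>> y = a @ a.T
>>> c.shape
(11, 11)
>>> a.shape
(11, 2)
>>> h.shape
(11, 11)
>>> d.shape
(3,)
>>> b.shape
(37, 23)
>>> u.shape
(31, 11)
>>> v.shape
(31,)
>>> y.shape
(11, 11)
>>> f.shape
(3, 23, 37)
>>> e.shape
(3,)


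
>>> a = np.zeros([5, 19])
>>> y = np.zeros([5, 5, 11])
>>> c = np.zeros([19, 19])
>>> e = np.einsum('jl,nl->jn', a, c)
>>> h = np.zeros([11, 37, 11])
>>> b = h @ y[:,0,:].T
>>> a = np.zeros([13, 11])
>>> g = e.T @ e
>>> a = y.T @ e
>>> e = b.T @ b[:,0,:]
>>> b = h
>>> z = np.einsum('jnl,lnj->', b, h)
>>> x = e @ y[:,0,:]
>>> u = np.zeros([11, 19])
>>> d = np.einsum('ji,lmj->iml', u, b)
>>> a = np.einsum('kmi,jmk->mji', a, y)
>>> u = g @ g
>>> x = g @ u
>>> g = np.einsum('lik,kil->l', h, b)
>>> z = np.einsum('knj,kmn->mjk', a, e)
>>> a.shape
(5, 5, 19)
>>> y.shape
(5, 5, 11)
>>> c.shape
(19, 19)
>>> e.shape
(5, 37, 5)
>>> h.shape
(11, 37, 11)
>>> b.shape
(11, 37, 11)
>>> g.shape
(11,)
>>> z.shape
(37, 19, 5)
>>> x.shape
(19, 19)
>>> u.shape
(19, 19)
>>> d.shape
(19, 37, 11)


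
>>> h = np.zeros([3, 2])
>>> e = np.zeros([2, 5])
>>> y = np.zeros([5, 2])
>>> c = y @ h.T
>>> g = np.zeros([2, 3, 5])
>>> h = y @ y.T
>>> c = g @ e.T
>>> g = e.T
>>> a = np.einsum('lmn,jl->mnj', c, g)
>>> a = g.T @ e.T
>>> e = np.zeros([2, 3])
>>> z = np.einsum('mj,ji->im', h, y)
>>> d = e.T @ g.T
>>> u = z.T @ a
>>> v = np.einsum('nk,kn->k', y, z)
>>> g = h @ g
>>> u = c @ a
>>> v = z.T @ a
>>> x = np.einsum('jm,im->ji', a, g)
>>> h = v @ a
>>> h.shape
(5, 2)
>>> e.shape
(2, 3)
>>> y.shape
(5, 2)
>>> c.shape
(2, 3, 2)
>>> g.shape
(5, 2)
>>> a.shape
(2, 2)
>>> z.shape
(2, 5)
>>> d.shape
(3, 5)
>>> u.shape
(2, 3, 2)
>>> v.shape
(5, 2)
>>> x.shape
(2, 5)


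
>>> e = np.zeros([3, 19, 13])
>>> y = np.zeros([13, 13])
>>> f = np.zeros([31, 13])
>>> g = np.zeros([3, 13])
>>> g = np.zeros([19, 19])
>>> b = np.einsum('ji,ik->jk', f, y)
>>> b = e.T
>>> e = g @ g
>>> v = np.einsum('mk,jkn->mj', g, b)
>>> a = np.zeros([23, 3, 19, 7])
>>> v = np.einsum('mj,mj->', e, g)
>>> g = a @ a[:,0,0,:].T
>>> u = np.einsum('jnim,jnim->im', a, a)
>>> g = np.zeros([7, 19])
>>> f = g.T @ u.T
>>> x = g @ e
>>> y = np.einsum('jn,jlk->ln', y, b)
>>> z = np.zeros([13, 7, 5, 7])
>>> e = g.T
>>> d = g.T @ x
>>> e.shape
(19, 7)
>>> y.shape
(19, 13)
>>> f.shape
(19, 19)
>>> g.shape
(7, 19)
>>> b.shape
(13, 19, 3)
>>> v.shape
()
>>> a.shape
(23, 3, 19, 7)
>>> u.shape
(19, 7)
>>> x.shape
(7, 19)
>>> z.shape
(13, 7, 5, 7)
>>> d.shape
(19, 19)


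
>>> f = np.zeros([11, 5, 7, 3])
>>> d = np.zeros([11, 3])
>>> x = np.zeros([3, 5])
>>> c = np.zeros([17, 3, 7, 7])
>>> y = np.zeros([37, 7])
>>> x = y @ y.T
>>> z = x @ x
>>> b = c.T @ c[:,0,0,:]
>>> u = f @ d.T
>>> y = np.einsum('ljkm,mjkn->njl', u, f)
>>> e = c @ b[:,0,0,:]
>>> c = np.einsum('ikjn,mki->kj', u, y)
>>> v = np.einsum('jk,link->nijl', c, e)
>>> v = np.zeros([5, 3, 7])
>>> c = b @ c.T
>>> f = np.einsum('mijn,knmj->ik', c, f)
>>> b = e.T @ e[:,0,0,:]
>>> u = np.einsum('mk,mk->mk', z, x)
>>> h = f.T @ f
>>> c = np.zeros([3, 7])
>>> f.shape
(7, 11)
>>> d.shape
(11, 3)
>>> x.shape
(37, 37)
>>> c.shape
(3, 7)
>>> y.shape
(3, 5, 11)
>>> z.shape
(37, 37)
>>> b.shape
(7, 7, 3, 7)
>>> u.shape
(37, 37)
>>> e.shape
(17, 3, 7, 7)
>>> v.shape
(5, 3, 7)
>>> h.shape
(11, 11)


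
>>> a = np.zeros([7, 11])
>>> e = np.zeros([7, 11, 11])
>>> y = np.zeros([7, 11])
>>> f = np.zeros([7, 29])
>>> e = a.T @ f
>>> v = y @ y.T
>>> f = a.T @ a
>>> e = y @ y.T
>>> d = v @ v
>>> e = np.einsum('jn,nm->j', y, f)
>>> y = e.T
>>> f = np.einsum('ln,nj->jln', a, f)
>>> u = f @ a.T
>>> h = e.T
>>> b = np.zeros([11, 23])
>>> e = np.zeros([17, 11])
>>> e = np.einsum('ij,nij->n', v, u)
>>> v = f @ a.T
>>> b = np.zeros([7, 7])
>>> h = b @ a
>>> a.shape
(7, 11)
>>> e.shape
(11,)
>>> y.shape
(7,)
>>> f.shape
(11, 7, 11)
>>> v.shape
(11, 7, 7)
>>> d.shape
(7, 7)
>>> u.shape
(11, 7, 7)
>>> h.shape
(7, 11)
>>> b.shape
(7, 7)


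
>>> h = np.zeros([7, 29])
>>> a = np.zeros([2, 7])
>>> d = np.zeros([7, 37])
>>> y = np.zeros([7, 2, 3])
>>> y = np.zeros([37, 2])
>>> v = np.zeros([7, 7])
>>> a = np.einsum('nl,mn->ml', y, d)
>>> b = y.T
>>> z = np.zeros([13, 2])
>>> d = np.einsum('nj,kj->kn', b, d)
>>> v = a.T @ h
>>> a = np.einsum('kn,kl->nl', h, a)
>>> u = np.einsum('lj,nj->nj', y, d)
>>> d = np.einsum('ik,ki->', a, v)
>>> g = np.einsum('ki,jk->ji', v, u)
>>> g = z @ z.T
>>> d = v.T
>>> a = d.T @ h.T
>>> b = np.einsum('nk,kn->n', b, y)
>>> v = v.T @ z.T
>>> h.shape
(7, 29)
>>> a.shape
(2, 7)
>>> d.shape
(29, 2)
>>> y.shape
(37, 2)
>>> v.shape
(29, 13)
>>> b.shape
(2,)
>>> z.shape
(13, 2)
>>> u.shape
(7, 2)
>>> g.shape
(13, 13)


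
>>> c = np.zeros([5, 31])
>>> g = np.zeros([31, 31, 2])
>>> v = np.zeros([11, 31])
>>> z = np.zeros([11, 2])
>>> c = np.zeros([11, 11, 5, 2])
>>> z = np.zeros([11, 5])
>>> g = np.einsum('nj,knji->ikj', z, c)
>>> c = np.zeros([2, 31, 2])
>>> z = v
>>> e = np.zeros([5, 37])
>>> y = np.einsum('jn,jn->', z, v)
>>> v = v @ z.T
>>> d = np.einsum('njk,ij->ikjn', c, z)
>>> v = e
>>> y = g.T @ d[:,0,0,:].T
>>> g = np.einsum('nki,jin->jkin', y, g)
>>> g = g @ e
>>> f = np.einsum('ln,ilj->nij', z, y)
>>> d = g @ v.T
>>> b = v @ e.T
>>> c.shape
(2, 31, 2)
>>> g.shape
(2, 11, 11, 37)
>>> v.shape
(5, 37)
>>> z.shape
(11, 31)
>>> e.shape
(5, 37)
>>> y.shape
(5, 11, 11)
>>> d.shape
(2, 11, 11, 5)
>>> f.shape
(31, 5, 11)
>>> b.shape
(5, 5)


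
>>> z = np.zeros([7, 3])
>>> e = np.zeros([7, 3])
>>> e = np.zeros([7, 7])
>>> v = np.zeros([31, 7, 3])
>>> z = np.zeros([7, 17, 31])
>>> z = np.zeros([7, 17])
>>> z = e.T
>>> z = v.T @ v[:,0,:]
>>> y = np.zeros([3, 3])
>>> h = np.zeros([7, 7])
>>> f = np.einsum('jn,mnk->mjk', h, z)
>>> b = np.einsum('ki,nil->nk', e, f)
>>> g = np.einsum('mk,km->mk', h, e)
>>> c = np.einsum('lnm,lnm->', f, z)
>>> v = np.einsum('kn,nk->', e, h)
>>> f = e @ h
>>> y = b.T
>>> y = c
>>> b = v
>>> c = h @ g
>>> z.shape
(3, 7, 3)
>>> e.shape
(7, 7)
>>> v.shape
()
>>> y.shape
()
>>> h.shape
(7, 7)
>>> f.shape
(7, 7)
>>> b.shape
()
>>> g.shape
(7, 7)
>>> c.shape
(7, 7)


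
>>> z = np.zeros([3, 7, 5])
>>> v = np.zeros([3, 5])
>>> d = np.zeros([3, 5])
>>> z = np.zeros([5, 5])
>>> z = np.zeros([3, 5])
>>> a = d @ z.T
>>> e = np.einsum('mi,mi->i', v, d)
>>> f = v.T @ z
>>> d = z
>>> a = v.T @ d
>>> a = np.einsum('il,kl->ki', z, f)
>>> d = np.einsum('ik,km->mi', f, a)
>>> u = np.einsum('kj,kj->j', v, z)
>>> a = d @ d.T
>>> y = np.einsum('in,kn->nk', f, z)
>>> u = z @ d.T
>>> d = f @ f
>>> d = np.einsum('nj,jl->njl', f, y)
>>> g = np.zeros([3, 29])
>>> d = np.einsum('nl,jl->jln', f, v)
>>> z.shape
(3, 5)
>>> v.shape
(3, 5)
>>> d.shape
(3, 5, 5)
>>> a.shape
(3, 3)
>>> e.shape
(5,)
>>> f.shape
(5, 5)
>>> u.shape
(3, 3)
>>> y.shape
(5, 3)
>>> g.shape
(3, 29)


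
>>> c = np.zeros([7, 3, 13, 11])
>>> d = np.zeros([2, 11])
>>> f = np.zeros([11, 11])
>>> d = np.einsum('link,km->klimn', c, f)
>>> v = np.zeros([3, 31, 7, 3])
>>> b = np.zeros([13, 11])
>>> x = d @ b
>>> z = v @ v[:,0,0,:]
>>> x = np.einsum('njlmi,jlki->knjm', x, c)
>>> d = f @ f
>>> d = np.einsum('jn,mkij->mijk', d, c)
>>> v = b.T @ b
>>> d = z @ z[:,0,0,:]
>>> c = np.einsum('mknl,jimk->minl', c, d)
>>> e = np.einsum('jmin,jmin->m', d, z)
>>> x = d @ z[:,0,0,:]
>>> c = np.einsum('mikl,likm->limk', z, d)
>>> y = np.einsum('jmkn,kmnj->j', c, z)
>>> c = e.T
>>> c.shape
(31,)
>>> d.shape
(3, 31, 7, 3)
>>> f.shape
(11, 11)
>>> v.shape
(11, 11)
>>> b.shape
(13, 11)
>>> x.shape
(3, 31, 7, 3)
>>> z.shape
(3, 31, 7, 3)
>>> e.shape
(31,)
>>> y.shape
(3,)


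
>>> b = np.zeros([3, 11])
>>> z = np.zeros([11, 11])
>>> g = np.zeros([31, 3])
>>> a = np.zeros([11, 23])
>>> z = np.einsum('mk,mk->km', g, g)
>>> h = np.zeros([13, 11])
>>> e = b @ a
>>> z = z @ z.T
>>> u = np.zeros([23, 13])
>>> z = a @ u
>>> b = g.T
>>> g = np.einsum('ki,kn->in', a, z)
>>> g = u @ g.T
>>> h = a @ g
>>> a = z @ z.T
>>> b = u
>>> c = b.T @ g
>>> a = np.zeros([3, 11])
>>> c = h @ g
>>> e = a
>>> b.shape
(23, 13)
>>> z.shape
(11, 13)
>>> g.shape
(23, 23)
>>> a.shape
(3, 11)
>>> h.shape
(11, 23)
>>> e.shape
(3, 11)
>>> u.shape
(23, 13)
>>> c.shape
(11, 23)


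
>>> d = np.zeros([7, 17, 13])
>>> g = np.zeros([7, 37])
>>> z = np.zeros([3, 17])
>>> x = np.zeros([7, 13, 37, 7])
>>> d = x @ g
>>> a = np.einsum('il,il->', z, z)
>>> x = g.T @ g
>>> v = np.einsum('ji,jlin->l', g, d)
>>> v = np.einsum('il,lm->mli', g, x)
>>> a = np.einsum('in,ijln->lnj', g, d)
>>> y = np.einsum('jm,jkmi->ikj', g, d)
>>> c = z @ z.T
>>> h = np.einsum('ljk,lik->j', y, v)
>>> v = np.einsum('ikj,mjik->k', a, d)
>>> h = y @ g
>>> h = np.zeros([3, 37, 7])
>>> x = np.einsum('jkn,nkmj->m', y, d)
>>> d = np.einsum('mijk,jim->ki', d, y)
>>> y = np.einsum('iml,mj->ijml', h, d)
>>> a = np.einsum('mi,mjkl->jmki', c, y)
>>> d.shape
(37, 13)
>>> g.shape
(7, 37)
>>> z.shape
(3, 17)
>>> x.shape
(37,)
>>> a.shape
(13, 3, 37, 3)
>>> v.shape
(37,)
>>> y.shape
(3, 13, 37, 7)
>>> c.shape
(3, 3)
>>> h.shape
(3, 37, 7)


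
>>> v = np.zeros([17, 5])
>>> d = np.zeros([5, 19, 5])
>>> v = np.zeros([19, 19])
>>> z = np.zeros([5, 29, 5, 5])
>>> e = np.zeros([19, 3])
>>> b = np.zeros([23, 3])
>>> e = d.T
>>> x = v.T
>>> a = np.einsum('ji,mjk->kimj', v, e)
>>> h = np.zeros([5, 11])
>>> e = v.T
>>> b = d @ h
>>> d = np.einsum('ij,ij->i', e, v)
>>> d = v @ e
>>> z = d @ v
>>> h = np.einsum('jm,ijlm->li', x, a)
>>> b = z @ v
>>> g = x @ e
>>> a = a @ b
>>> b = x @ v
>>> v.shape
(19, 19)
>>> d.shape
(19, 19)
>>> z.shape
(19, 19)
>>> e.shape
(19, 19)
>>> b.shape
(19, 19)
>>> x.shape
(19, 19)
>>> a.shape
(5, 19, 5, 19)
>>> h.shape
(5, 5)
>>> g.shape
(19, 19)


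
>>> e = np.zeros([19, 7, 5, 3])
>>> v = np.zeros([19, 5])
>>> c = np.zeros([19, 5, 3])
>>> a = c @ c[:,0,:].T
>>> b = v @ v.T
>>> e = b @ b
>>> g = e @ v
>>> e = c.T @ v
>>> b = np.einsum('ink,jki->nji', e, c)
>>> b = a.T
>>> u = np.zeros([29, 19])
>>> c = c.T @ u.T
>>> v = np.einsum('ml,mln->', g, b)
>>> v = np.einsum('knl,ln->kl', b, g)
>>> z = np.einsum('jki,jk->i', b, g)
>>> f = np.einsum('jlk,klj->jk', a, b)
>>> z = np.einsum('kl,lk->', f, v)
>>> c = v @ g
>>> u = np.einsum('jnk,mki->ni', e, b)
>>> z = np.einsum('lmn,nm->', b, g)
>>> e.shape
(3, 5, 5)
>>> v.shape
(19, 19)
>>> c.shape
(19, 5)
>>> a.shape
(19, 5, 19)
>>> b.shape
(19, 5, 19)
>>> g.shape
(19, 5)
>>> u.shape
(5, 19)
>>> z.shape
()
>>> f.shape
(19, 19)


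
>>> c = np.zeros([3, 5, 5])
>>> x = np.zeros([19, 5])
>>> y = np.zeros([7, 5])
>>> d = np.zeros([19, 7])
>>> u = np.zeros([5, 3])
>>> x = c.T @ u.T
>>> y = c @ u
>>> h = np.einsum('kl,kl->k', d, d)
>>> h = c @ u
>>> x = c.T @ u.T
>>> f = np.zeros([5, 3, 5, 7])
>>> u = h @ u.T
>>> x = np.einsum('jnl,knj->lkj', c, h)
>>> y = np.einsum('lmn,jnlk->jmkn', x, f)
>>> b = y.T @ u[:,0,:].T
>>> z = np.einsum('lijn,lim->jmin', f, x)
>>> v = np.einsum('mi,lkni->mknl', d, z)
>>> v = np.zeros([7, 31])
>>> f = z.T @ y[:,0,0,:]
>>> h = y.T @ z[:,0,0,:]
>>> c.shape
(3, 5, 5)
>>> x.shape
(5, 3, 3)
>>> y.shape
(5, 3, 7, 3)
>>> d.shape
(19, 7)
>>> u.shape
(3, 5, 5)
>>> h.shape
(3, 7, 3, 7)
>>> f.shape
(7, 3, 3, 3)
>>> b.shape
(3, 7, 3, 3)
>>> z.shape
(5, 3, 3, 7)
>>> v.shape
(7, 31)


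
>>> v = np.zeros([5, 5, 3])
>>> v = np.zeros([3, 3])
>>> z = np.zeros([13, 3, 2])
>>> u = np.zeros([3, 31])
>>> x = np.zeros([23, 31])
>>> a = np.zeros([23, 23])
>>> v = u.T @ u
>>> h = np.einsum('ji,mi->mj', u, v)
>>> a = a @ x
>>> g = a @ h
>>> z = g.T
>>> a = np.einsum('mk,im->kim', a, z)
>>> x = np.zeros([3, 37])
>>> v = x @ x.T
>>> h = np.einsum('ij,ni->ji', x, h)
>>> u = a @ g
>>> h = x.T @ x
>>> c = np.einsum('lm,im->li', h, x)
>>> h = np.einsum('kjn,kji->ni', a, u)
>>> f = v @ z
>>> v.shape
(3, 3)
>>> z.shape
(3, 23)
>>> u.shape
(31, 3, 3)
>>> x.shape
(3, 37)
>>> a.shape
(31, 3, 23)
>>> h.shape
(23, 3)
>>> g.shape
(23, 3)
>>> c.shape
(37, 3)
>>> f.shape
(3, 23)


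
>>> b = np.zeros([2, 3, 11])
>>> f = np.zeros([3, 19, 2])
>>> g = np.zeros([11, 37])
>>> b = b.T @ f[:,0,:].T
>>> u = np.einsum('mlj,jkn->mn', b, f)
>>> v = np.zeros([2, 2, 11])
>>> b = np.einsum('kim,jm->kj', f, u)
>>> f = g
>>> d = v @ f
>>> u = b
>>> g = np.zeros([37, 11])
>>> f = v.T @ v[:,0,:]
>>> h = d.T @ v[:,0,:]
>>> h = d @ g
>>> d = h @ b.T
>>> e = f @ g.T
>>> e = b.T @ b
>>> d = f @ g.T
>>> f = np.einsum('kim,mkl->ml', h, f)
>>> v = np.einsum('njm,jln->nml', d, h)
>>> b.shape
(3, 11)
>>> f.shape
(11, 11)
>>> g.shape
(37, 11)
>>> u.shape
(3, 11)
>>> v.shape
(11, 37, 2)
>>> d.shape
(11, 2, 37)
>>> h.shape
(2, 2, 11)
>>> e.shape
(11, 11)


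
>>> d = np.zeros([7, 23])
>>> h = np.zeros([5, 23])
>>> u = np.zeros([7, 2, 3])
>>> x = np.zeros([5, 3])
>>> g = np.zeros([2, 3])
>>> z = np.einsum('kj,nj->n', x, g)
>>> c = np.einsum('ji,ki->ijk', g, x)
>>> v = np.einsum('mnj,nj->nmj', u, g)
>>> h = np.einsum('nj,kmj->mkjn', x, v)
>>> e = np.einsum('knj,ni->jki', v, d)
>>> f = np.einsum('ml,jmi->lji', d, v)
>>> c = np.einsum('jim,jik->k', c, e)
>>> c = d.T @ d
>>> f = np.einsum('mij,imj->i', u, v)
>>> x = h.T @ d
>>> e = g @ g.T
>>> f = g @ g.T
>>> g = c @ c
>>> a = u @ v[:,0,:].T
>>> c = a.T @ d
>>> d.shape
(7, 23)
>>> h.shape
(7, 2, 3, 5)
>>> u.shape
(7, 2, 3)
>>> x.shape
(5, 3, 2, 23)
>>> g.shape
(23, 23)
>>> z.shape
(2,)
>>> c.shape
(2, 2, 23)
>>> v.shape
(2, 7, 3)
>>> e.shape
(2, 2)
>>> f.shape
(2, 2)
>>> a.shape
(7, 2, 2)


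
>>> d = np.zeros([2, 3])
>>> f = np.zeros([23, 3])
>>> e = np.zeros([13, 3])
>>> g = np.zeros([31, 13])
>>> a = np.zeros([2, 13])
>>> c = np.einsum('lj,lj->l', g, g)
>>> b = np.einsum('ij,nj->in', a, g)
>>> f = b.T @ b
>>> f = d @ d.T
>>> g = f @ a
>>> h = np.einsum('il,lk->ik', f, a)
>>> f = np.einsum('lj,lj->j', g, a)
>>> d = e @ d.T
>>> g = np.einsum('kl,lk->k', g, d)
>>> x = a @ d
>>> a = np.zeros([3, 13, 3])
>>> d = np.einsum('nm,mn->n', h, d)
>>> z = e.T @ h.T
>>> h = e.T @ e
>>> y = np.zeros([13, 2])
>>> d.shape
(2,)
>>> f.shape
(13,)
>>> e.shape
(13, 3)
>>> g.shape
(2,)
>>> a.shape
(3, 13, 3)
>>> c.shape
(31,)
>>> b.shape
(2, 31)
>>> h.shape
(3, 3)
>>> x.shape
(2, 2)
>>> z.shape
(3, 2)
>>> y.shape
(13, 2)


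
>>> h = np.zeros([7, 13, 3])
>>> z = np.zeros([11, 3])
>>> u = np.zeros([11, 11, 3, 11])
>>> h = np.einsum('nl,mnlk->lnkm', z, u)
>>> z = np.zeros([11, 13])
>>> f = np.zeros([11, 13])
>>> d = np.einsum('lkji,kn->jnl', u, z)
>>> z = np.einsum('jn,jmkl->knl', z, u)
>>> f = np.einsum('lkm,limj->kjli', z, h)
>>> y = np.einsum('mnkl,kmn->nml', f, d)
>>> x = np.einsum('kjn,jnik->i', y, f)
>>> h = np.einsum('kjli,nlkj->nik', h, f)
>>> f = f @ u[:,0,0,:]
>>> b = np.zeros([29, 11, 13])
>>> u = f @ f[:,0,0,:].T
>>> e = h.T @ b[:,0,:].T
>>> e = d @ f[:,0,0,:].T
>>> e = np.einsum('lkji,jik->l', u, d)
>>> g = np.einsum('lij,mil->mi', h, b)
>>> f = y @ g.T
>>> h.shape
(13, 11, 3)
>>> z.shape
(3, 13, 11)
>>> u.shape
(13, 11, 3, 13)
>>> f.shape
(11, 13, 29)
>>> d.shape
(3, 13, 11)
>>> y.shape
(11, 13, 11)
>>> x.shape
(3,)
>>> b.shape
(29, 11, 13)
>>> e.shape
(13,)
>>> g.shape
(29, 11)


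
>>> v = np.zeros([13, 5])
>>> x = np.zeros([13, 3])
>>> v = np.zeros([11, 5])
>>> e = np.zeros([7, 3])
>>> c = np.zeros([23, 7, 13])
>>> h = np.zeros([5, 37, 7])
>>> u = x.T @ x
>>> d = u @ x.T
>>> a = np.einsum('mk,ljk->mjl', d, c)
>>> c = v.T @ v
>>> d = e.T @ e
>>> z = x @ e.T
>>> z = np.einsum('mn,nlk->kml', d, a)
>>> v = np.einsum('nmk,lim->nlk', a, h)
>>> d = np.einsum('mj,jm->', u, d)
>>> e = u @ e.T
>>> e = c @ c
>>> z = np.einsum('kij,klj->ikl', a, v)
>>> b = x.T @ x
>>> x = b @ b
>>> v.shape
(3, 5, 23)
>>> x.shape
(3, 3)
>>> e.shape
(5, 5)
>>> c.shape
(5, 5)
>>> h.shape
(5, 37, 7)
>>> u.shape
(3, 3)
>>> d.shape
()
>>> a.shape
(3, 7, 23)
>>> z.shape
(7, 3, 5)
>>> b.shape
(3, 3)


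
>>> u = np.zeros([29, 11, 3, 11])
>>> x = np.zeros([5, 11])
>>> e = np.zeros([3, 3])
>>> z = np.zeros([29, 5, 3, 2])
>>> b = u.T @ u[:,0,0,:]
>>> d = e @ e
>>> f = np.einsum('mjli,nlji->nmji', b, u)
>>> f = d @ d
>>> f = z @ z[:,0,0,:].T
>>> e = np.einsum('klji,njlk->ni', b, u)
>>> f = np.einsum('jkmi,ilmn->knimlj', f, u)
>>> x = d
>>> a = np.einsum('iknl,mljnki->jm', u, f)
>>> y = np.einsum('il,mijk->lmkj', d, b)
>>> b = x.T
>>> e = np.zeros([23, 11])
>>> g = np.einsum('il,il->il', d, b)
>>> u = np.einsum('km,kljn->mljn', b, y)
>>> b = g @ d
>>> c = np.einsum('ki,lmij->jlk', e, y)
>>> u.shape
(3, 11, 11, 11)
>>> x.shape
(3, 3)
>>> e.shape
(23, 11)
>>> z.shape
(29, 5, 3, 2)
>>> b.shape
(3, 3)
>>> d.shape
(3, 3)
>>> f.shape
(5, 11, 29, 3, 11, 29)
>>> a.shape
(29, 5)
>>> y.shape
(3, 11, 11, 11)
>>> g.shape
(3, 3)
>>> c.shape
(11, 3, 23)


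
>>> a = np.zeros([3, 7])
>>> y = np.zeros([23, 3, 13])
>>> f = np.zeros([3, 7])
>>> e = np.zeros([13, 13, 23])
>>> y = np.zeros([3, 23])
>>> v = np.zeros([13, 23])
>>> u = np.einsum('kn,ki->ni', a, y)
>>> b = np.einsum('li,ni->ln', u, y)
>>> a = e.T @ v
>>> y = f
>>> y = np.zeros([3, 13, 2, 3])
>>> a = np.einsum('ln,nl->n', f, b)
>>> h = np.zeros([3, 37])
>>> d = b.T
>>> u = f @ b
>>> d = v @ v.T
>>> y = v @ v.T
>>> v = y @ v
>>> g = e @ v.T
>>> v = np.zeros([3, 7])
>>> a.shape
(7,)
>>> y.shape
(13, 13)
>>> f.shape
(3, 7)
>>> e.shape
(13, 13, 23)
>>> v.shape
(3, 7)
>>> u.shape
(3, 3)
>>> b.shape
(7, 3)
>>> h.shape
(3, 37)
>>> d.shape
(13, 13)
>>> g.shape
(13, 13, 13)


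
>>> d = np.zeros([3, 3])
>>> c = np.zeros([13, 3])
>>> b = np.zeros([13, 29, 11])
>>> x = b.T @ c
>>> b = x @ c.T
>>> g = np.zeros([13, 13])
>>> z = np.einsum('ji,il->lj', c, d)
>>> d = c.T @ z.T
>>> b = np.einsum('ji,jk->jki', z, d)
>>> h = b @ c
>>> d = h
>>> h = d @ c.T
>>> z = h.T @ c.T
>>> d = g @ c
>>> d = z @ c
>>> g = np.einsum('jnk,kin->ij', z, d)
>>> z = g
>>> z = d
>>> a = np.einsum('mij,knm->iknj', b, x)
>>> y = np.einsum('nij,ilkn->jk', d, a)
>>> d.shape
(13, 3, 3)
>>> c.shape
(13, 3)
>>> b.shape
(3, 3, 13)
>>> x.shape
(11, 29, 3)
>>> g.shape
(3, 13)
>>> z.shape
(13, 3, 3)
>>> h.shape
(3, 3, 13)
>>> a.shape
(3, 11, 29, 13)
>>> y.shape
(3, 29)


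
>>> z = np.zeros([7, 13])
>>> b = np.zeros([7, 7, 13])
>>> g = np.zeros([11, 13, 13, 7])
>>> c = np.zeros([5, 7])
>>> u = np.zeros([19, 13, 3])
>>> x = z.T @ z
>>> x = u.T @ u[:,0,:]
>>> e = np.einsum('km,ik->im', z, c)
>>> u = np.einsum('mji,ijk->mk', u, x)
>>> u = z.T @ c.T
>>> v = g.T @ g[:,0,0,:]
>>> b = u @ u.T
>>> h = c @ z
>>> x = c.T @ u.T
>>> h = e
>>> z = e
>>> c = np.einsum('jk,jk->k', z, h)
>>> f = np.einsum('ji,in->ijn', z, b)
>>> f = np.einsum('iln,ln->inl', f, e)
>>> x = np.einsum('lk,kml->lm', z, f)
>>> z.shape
(5, 13)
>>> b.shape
(13, 13)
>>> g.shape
(11, 13, 13, 7)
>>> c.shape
(13,)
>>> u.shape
(13, 5)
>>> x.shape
(5, 13)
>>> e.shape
(5, 13)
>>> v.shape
(7, 13, 13, 7)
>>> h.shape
(5, 13)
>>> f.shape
(13, 13, 5)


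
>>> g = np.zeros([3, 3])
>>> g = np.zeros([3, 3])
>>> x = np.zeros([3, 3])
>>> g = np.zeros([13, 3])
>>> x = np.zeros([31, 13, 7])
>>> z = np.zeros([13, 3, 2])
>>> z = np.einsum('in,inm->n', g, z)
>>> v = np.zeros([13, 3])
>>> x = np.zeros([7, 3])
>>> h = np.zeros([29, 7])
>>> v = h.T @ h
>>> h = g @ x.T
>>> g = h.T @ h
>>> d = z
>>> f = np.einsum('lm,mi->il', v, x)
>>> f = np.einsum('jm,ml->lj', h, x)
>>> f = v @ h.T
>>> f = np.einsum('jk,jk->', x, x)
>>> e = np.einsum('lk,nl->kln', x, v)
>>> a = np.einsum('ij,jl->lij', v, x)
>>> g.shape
(7, 7)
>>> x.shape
(7, 3)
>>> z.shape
(3,)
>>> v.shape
(7, 7)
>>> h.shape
(13, 7)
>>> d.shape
(3,)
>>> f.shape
()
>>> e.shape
(3, 7, 7)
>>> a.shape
(3, 7, 7)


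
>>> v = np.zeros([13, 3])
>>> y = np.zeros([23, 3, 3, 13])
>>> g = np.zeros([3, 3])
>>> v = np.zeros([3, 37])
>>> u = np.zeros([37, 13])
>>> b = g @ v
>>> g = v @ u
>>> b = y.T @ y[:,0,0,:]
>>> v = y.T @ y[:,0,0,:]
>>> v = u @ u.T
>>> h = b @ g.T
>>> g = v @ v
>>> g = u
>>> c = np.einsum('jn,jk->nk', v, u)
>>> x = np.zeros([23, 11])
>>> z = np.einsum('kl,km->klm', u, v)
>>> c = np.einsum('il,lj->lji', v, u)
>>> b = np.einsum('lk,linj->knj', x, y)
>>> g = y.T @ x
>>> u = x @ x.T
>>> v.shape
(37, 37)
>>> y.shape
(23, 3, 3, 13)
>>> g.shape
(13, 3, 3, 11)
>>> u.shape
(23, 23)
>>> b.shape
(11, 3, 13)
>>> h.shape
(13, 3, 3, 3)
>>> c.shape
(37, 13, 37)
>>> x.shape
(23, 11)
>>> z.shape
(37, 13, 37)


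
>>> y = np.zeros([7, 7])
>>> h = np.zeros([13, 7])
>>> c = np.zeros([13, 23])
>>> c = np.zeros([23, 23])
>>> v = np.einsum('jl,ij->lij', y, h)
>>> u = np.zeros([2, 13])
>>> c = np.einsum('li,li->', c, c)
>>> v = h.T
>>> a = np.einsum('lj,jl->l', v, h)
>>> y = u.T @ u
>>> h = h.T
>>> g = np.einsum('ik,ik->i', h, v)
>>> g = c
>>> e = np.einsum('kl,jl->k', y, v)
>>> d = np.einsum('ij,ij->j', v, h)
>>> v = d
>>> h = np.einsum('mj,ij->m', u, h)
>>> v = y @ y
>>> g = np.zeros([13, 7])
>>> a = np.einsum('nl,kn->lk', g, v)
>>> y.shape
(13, 13)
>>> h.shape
(2,)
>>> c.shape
()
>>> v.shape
(13, 13)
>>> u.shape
(2, 13)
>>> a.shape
(7, 13)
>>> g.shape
(13, 7)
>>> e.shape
(13,)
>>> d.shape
(13,)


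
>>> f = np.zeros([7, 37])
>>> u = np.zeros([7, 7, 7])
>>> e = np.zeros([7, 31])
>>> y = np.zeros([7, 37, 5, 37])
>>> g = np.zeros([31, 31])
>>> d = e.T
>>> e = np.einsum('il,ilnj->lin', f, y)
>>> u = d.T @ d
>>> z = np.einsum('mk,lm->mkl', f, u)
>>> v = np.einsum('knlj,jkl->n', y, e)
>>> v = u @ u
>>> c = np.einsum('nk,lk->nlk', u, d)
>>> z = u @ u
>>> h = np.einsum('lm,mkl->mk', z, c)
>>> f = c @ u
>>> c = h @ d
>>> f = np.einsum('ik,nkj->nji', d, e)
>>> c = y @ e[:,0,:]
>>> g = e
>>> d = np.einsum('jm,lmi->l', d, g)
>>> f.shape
(37, 5, 31)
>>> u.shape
(7, 7)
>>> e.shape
(37, 7, 5)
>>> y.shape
(7, 37, 5, 37)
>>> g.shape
(37, 7, 5)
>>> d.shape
(37,)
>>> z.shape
(7, 7)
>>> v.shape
(7, 7)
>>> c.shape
(7, 37, 5, 5)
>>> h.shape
(7, 31)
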